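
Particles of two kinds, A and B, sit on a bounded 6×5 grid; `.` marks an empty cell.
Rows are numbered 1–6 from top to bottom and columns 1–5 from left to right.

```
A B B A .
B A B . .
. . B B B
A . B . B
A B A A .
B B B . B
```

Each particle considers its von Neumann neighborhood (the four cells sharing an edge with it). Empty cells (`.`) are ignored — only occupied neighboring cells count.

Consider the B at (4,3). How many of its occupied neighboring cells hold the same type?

1

Occupied neighbors of (4,3): (3,3)=B, (5,3)=A.
Same type (B): 1 of 2.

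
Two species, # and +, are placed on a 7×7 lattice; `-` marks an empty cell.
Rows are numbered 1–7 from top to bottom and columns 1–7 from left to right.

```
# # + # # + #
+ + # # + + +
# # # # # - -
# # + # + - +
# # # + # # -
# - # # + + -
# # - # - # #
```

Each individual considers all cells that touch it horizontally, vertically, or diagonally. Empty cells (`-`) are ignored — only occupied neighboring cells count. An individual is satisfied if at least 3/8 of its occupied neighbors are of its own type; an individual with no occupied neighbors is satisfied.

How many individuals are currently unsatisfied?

(1,1)# 1/3 not
(1,2)# 2/5 satisfied
(1,3)+ 1/5 not
(1,4)# 3/5 satisfied
(1,5)# 2/5 satisfied
(1,6)+ 3/5 satisfied
(1,7)# 0/3 not
(2,1)+ 1/5 not
(2,2)+ 2/8 not
(2,3)# 6/8 satisfied
(2,4)# 6/8 satisfied
(2,5)+ 2/7 not
(2,6)+ 3/6 satisfied
(2,7)+ 2/3 satisfied
(3,1)# 3/5 satisfied
(3,2)# 5/8 satisfied
(3,3)# 6/8 satisfied
(3,4)# 5/8 satisfied
(3,5)# 3/6 satisfied
(4,1)# 5/5 satisfied
(4,2)# 7/8 satisfied
(4,3)+ 1/8 not
(4,4)# 5/8 satisfied
(4,5)+ 1/6 not
(4,7)+ 0/1 not
(5,1)# 4/4 satisfied
(5,2)# 6/7 satisfied
(5,3)# 5/7 satisfied
(5,4)+ 3/8 satisfied
(5,5)# 3/7 satisfied
(5,6)# 1/5 not
(6,1)# 4/4 satisfied
(6,3)# 5/6 satisfied
(6,4)# 4/6 satisfied
(6,5)+ 2/7 not
(6,6)+ 1/5 not
(7,1)# 2/2 satisfied
(7,2)# 3/3 satisfied
(7,4)# 2/3 satisfied
(7,6)# 1/3 not
(7,7)# 1/2 satisfied
Unsatisfied: (1,1), (1,3), (1,7), (2,1), (2,2), (2,5), (4,3), (4,5), (4,7), (5,6), (6,5), (6,6), (7,6) — 13 in total.

13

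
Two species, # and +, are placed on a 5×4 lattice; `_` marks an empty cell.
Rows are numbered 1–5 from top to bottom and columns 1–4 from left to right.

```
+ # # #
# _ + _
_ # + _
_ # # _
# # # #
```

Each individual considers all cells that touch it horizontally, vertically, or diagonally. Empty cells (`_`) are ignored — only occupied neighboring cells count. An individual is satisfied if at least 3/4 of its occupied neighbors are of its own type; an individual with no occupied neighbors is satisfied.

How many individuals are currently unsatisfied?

(1,1)+ 0/2 not
(1,2)# 2/4 not
(1,3)# 2/3 not
(1,4)# 1/2 not
(2,1)# 2/3 not
(2,3)+ 1/5 not
(3,2)# 3/5 not
(3,3)+ 1/4 not
(4,2)# 5/6 satisfied
(4,3)# 5/6 satisfied
(5,1)# 2/2 satisfied
(5,2)# 4/4 satisfied
(5,3)# 4/4 satisfied
(5,4)# 2/2 satisfied
Unsatisfied: (1,1), (1,2), (1,3), (1,4), (2,1), (2,3), (3,2), (3,3) — 8 in total.

8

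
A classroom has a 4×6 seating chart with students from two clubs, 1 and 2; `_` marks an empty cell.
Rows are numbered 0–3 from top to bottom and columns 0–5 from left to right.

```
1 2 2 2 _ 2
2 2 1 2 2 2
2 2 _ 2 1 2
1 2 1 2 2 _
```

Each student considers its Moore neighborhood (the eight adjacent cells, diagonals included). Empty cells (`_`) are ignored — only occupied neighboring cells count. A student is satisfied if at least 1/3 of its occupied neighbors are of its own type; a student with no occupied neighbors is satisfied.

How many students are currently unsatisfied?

5

Row 0: (0,0)1 0/3 not · (0,1)2 3/5 satisfied · (0,2)2 4/5 satisfied · (0,3)2 3/4 satisfied · (0,5)2 2/2 satisfied
Row 1: (1,0)2 4/5 satisfied · (1,1)2 5/7 satisfied · (1,2)1 0/7 not · (1,3)2 4/6 satisfied · (1,4)2 6/7 satisfied · (1,5)2 3/4 satisfied
Row 2: (2,0)2 4/5 satisfied · (2,1)2 4/7 satisfied · (2,3)2 4/7 satisfied · (2,4)1 0/7 not · (2,5)2 3/4 satisfied
Row 3: (3,0)1 0/3 not · (3,1)2 2/4 satisfied · (3,2)1 0/4 not · (3,3)2 2/4 satisfied · (3,4)2 3/4 satisfied
Unsatisfied: (0,0), (1,2), (2,4), (3,0), (3,2) — 5 in total.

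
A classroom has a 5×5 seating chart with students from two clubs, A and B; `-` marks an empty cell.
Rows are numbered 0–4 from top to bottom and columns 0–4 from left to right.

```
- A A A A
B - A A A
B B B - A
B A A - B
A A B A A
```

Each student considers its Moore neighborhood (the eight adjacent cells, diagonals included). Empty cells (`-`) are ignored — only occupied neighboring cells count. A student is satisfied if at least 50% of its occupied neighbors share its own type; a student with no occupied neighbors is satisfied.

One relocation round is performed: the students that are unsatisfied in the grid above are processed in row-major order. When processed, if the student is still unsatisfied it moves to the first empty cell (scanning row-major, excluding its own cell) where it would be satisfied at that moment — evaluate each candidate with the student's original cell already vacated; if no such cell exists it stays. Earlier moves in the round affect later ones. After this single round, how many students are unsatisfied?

Initially unsatisfied (in order): (2,2), (3,0), (3,1), (3,4), (4,2).
  (2,2) → (0,0).
  (3,0) → (1,1).
  (3,1): now satisfied by earlier moves; stays.
  (3,4): no empty cell satisfies it; stays.
  (4,2): no empty cell satisfies it; stays.
Resulting grid:
B A A A A
B B A A A
B B - - A
- A A - B
A A B A A
Unsatisfied now: (0,1), (3,4), (4,2).

3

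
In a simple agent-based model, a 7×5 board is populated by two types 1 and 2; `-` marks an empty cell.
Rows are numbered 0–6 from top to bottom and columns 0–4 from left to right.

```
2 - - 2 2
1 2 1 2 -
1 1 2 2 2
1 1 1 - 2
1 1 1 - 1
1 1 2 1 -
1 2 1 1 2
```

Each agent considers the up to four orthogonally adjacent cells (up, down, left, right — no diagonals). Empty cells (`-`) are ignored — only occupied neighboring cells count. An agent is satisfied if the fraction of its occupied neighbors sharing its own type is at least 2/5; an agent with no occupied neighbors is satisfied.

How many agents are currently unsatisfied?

10

(0,0)2 0/1 ✗
(0,3)2 2/2 ✓
(0,4)2 1/1 ✓
(1,0)1 1/3 ✗
(1,1)2 0/3 ✗
(1,2)1 0/3 ✗
(1,3)2 2/3 ✓
(2,0)1 3/3 ✓
(2,1)1 2/4 ✓
(2,2)2 1/4 ✗
(2,3)2 3/3 ✓
(2,4)2 2/2 ✓
(3,0)1 3/3 ✓
(3,1)1 4/4 ✓
(3,2)1 2/3 ✓
(3,4)2 1/2 ✓
(4,0)1 3/3 ✓
(4,1)1 4/4 ✓
(4,2)1 2/3 ✓
(4,4)1 0/1 ✗
(5,0)1 3/3 ✓
(5,1)1 2/4 ✓
(5,2)2 0/4 ✗
(5,3)1 1/2 ✓
(6,0)1 1/2 ✓
(6,1)2 0/3 ✗
(6,2)1 1/3 ✗
(6,3)1 2/3 ✓
(6,4)2 0/1 ✗
Unsatisfied: (0,0), (1,0), (1,1), (1,2), (2,2), (4,4), (5,2), (6,1), (6,2), (6,4) — 10 in total.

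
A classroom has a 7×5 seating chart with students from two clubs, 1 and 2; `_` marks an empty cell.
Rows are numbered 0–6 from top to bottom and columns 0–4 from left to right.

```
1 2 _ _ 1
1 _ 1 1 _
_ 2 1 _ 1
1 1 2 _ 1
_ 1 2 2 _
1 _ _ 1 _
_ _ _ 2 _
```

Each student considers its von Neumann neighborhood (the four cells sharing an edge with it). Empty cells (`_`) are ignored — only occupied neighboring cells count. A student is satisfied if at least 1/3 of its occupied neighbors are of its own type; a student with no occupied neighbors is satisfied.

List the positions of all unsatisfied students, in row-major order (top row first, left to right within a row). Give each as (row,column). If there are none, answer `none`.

(0,0)1 1/2 satisfied
(0,1)2 0/1 not
(0,4)1 0/0 satisfied
(1,0)1 1/1 satisfied
(1,2)1 2/2 satisfied
(1,3)1 1/1 satisfied
(2,1)2 0/2 not
(2,2)1 1/3 satisfied
(2,4)1 1/1 satisfied
(3,0)1 1/1 satisfied
(3,1)1 2/4 satisfied
(3,2)2 1/3 satisfied
(3,4)1 1/1 satisfied
(4,1)1 1/2 satisfied
(4,2)2 2/3 satisfied
(4,3)2 1/2 satisfied
(5,0)1 0/0 satisfied
(5,3)1 0/2 not
(6,3)2 0/1 not

(0,1), (2,1), (5,3), (6,3)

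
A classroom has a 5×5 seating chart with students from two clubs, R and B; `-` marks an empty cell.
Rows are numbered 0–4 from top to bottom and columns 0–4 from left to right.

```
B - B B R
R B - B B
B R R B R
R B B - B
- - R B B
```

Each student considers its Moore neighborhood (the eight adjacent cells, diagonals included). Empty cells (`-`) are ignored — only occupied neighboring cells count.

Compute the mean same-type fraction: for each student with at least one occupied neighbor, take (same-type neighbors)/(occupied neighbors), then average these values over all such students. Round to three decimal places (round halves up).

(0,0)B 1/2
(0,2)B 3/3
(0,3)B 3/4
(0,4)R 0/3
(1,0)R 1/4
(1,1)B 3/6
(1,3)B 4/7
(1,4)B 3/5
(2,0)B 2/5
(2,1)R 3/7
(2,2)R 1/6
(2,3)B 4/6
(2,4)R 0/4
(3,0)R 1/3
(3,1)B 2/6
(3,2)B 3/6
(3,4)B 3/4
(4,2)R 0/3
(4,3)B 3/4
(4,4)B 2/2
Sum over 20 students: 1/2 + 3/3 + 3/4 + 0/3 + 1/4 + 3/6 + 4/7 + 3/5 + 2/5 + 3/7 + 1/6 + 4/6 + 0/4 + 1/3 + 2/6 + 3/6 + 3/4 + 0/3 + 3/4 + 2/2 = 19/2; mean = 19/2 ÷ 20 = 19/40 = 0.475 → 0.475.

0.475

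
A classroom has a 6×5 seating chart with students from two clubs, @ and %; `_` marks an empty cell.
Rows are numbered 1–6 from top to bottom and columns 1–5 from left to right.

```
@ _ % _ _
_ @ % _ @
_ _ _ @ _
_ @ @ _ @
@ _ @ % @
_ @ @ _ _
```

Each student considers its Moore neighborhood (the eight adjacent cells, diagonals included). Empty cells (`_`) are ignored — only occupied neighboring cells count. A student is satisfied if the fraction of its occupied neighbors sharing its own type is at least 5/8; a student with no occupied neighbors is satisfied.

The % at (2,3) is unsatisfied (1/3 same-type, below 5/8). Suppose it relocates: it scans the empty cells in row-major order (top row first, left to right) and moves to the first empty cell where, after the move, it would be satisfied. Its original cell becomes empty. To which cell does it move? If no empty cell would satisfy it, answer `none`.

Vacating (2,3). Empty cells in order:
  (1,2): 1/3 same-type → still unsatisfied.
  (1,4): 1/2 same-type → still unsatisfied.
  (1,5): 0/1 same-type → still unsatisfied.
  (2,1): 0/2 same-type → still unsatisfied.
  (2,4): 1/3 same-type → still unsatisfied.
  (3,1): 0/2 same-type → still unsatisfied.
  (3,2): 0/3 same-type → still unsatisfied.
  (3,3): 0/4 same-type → still unsatisfied.
  (3,5): 0/3 same-type → still unsatisfied.
  (4,1): 0/2 same-type → still unsatisfied.
  (4,4): 1/6 same-type → still unsatisfied.
  (5,2): 0/6 same-type → still unsatisfied.
  (6,1): 0/2 same-type → still unsatisfied.
  (6,4): 1/4 same-type → still unsatisfied.
  (6,5): 1/2 same-type → still unsatisfied.

none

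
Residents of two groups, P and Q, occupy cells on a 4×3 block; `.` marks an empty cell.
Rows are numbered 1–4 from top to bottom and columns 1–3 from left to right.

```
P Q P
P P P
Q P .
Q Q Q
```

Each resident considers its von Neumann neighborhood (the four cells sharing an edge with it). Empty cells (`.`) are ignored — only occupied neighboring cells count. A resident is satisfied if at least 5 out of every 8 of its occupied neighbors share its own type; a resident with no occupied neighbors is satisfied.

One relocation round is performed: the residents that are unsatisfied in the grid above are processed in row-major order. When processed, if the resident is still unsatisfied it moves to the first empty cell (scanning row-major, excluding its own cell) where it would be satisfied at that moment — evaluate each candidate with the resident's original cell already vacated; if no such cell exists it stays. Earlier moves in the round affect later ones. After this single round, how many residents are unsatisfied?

Initially unsatisfied (in order): (1,1), (1,2), (1,3), (3,1), (3,2).
  (1,1) → (3,3).
  (1,2): no empty cell satisfies it; stays.
  (1,3): no empty cell satisfies it; stays.
  (3,1): no empty cell satisfies it; stays.
  (3,2): no empty cell satisfies it; stays.
Resulting grid:
. Q P
P P P
Q P P
Q Q Q
Unsatisfied now: (1,2), (1,3), (2,1), (3,1), (3,2), (4,3).

6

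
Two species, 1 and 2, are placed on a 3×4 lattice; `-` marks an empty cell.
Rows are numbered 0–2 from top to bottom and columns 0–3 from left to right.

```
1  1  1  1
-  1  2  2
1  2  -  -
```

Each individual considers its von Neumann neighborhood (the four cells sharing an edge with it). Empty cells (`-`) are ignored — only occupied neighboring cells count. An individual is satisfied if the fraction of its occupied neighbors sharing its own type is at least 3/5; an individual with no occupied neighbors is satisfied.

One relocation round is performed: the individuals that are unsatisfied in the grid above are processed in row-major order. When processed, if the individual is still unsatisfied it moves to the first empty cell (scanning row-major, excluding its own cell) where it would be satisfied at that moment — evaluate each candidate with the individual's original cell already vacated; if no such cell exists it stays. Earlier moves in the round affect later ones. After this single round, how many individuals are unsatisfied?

0

Initially unsatisfied (in order): (0,3), (1,1), (1,2), (1,3), (2,0), (2,1).
  (0,3) → (1,0).
  (1,1): no empty cell satisfies it; stays.
  (1,2) → (2,2).
  (1,3): now satisfied by earlier moves; stays.
  (2,0): no empty cell satisfies it; stays.
  (2,1) → (2,3).
Resulting grid:
1 1 1 -
1 1 - 2
1 - 2 2
All satisfied now.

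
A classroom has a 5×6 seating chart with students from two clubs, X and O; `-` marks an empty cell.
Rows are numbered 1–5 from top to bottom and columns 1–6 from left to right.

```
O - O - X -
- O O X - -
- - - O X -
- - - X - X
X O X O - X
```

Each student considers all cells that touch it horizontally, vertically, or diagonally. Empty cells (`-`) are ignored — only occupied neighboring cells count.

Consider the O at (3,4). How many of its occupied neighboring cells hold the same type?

Occupied neighbors of (3,4): (2,3)=O, (2,4)=X, (3,5)=X, (4,4)=X.
Same type (O): 1 of 4.

1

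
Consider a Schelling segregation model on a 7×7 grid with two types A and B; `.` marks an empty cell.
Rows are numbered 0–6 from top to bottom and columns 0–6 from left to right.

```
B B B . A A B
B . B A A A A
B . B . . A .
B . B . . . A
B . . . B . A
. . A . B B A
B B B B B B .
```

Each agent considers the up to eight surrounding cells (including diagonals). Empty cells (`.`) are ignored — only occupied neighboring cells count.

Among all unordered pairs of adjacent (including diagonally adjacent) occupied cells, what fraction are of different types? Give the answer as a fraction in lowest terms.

3/13

Scan each occupied cell's neighbors to the right and below (and the two forward diagonals) so each pair is counted once.
Row 0: B(0,0)–B(0,1)= B(0,0)–B(1,0)= B(0,1)–B(0,2)= B(0,1)–B(1,2)= B(0,1)–B(1,0)= B(0,2)–B(1,2)= B(0,2)–A(1,3)≠ A(0,4)–A(0,5)= A(0,4)–A(1,4)= A(0,4)–A(1,5)= A(0,4)–A(1,3)= A(0,5)–B(0,6)≠ A(0,5)–A(1,5)= A(0,5)–A(1,6)= A(0,5)–A(1,4)= B(0,6)–A(1,6)≠ B(0,6)–A(1,5)≠  → 4/17 unlike.
Row 1: B(1,0)–B(2,0)= B(1,2)–A(1,3)≠ B(1,2)–B(2,2)= A(1,3)–A(1,4)= A(1,3)–B(2,2)≠ A(1,4)–A(1,5)= A(1,4)–A(2,5)= A(1,5)–A(1,6)= A(1,5)–A(2,5)= A(1,6)–A(2,5)=  → 2/10 unlike.
Row 2: B(2,0)–B(3,0)= B(2,2)–B(3,2)= A(2,5)–A(3,6)=  → 0/3 unlike.
Row 3: B(3,0)–B(4,0)= A(3,6)–A(4,6)=  → 0/2 unlike.
Row 4: B(4,4)–B(5,4)= B(4,4)–B(5,5)= A(4,6)–A(5,6)= A(4,6)–B(5,5)≠  → 1/4 unlike.
Row 5: A(5,2)–B(6,2)≠ A(5,2)–B(6,3)≠ A(5,2)–B(6,1)≠ B(5,4)–B(5,5)= B(5,4)–B(6,4)= B(5,4)–B(6,5)= B(5,4)–B(6,3)= B(5,5)–A(5,6)≠ B(5,5)–B(6,5)= B(5,5)–B(6,4)= A(5,6)–B(6,5)≠  → 5/11 unlike.
Row 6: B(6,0)–B(6,1)= B(6,1)–B(6,2)= B(6,2)–B(6,3)= B(6,3)–B(6,4)= B(6,4)–B(6,5)=  → 0/5 unlike.
Total adjacent occupied pairs: 52; unlike-type pairs: 12.
12/52 reduces to 3/13.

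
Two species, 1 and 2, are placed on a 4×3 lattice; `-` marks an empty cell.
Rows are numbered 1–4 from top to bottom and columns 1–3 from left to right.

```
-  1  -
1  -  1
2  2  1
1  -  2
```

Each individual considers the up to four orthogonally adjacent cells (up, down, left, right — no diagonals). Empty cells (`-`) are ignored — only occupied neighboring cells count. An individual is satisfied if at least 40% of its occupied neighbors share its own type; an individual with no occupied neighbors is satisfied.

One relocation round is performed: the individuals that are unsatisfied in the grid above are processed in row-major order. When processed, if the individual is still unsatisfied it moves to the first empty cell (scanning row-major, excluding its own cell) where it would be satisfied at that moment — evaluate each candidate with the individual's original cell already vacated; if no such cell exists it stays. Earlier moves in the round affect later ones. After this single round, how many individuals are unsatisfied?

Initially unsatisfied (in order): (2,1), (3,1), (3,3), (4,1), (4,3).
  (2,1) → (1,1).
  (3,1): now satisfied by earlier moves; stays.
  (3,3) → (1,3).
  (4,1) → (2,1).
  (4,3): now satisfied by earlier moves; stays.
Resulting grid:
1 1 1
1 - 1
2 2 -
- - 2
All satisfied now.

0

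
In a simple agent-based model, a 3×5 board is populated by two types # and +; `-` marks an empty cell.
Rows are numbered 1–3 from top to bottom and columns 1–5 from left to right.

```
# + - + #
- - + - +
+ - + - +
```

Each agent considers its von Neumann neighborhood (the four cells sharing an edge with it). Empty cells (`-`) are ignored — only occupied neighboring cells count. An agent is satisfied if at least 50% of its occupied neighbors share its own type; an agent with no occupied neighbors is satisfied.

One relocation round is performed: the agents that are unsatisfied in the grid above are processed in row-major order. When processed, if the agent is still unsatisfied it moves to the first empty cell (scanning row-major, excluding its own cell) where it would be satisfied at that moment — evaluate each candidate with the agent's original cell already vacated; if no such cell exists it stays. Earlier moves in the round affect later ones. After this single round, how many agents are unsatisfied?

Initially unsatisfied (in order): (1,1), (1,2), (1,4), (1,5).
  (1,1): no empty cell satisfies it; stays.
  (1,2) → (1,3).
  (1,4): now satisfied by earlier moves; stays.
  (1,5) → (1,2).
Resulting grid:
# # + + -
- - + - +
+ - + - +
All satisfied now.

0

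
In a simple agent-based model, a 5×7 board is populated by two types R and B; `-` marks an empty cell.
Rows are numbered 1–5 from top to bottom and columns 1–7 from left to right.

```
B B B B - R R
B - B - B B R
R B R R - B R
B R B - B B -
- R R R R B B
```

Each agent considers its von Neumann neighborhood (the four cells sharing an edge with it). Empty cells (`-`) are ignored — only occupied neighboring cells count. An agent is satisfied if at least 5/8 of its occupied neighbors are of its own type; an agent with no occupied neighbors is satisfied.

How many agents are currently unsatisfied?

13

(1,1)B 2/2 ✓
(1,2)B 2/2 ✓
(1,3)B 3/3 ✓
(1,4)B 1/1 ✓
(1,6)R 1/2 ✗
(1,7)R 2/2 ✓
(2,1)B 1/2 ✗
(2,3)B 1/2 ✗
(2,5)B 1/1 ✓
(2,6)B 2/4 ✗
(2,7)R 2/3 ✓
(3,1)R 0/3 ✗
(3,2)B 0/3 ✗
(3,3)R 1/4 ✗
(3,4)R 1/1 ✓
(3,6)B 2/3 ✓
(3,7)R 1/2 ✗
(4,1)B 0/2 ✗
(4,2)R 1/4 ✗
(4,3)B 0/3 ✗
(4,5)B 1/2 ✗
(4,6)B 3/3 ✓
(5,2)R 2/2 ✓
(5,3)R 2/3 ✓
(5,4)R 2/2 ✓
(5,5)R 1/3 ✗
(5,6)B 2/3 ✓
(5,7)B 1/1 ✓
Unsatisfied: (1,6), (2,1), (2,3), (2,6), (3,1), (3,2), (3,3), (3,7), (4,1), (4,2), (4,3), (4,5), (5,5) — 13 in total.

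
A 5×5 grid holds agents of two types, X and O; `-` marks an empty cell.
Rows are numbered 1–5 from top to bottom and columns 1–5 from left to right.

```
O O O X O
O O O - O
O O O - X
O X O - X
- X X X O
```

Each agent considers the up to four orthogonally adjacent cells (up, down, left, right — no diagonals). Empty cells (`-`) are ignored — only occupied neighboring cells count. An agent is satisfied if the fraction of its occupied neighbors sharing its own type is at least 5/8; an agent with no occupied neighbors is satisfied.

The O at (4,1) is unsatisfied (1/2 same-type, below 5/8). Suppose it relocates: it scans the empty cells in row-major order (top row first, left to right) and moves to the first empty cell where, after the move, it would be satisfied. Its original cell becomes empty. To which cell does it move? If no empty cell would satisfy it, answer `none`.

Vacating (4,1). Empty cells in order:
  (2,4): 2/3 same-type → satisfied — stop here.

(2,4)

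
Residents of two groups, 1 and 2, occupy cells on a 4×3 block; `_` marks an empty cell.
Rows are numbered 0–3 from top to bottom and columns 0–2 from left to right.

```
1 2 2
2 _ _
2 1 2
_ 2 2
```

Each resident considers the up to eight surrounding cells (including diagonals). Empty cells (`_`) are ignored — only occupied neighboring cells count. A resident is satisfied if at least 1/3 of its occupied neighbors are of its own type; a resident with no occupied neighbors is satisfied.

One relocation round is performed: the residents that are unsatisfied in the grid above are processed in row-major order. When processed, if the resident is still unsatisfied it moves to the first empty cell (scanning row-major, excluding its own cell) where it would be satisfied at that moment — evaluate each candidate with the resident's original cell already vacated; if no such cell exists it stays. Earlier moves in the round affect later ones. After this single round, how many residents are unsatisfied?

1

Initially unsatisfied (in order): (0,0), (2,1).
  (0,0) → (3,0).
  (2,1): no empty cell satisfies it; stays.
Resulting grid:
_ 2 2
2 _ _
2 1 2
1 2 2
Unsatisfied now: (2,1).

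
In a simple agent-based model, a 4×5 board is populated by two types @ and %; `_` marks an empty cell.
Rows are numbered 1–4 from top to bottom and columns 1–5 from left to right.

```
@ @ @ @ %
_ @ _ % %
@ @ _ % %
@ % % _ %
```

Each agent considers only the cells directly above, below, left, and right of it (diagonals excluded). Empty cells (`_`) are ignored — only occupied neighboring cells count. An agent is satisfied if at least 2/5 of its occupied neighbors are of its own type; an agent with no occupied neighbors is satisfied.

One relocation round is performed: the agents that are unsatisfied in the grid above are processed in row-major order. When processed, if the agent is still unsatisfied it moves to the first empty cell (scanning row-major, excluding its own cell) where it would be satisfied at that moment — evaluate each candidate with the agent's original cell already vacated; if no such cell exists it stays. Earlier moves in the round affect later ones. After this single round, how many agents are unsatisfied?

Initially unsatisfied (in order): (1,4), (4,2).
  (1,4) → (2,1).
  (4,2) → (1,4).
Resulting grid:
@ @ @ % %
@ @ _ % %
@ @ _ % %
@ _ % _ %
All satisfied now.

0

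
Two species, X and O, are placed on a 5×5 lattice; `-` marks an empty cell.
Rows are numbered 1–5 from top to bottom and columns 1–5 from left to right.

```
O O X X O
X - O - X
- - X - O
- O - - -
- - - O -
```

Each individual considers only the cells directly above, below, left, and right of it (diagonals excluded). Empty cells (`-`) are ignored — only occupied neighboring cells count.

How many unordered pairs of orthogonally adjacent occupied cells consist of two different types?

7

Scan each occupied cell's neighbors to the right and below so each pair is counted once.
Row 1: O(1,1)–O(1,2)= O(1,1)–X(2,1)≠ O(1,2)–X(1,3)≠ X(1,3)–X(1,4)= X(1,3)–O(2,3)≠ X(1,4)–O(1,5)≠ O(1,5)–X(2,5)≠  → 5/7 unlike.
Row 2: O(2,3)–X(3,3)≠ X(2,5)–O(3,5)≠  → 2/2 unlike.
Total adjacent occupied pairs: 9; unlike-type pairs: 7.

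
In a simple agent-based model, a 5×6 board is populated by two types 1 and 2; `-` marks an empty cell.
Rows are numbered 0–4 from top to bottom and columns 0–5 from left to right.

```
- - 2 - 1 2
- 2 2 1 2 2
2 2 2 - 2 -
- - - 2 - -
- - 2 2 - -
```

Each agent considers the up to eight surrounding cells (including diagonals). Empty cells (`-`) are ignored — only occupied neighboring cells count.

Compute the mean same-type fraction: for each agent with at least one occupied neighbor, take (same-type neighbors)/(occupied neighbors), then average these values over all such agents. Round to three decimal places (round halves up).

0.763

(0,2)2 2/3
(0,4)1 1/4
(0,5)2 2/3
(1,1)2 5/5
(1,2)2 4/5
(1,3)1 1/6
(1,4)2 3/5
(1,5)2 3/4
(2,0)2 2/2
(2,1)2 4/4
(2,2)2 4/5
(2,4)2 3/4
(3,3)2 4/4
(4,2)2 2/2
(4,3)2 2/2
Sum over 15 agents: 2/3 + 1/4 + 2/3 + 5/5 + 4/5 + 1/6 + 3/5 + 3/4 + 2/2 + 4/4 + 4/5 + 3/4 + 4/4 + 2/2 + 2/2 = 229/20; mean = 229/20 ÷ 15 = 229/300 = 0.763333… → 0.763.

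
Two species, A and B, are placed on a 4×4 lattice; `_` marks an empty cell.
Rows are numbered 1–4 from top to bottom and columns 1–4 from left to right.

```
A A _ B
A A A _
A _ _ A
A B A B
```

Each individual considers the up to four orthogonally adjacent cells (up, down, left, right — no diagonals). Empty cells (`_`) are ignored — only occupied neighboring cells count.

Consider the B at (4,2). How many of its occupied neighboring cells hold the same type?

Occupied neighbors of (4,2): (4,1)=A, (4,3)=A.
Same type (B): 0 of 2.

0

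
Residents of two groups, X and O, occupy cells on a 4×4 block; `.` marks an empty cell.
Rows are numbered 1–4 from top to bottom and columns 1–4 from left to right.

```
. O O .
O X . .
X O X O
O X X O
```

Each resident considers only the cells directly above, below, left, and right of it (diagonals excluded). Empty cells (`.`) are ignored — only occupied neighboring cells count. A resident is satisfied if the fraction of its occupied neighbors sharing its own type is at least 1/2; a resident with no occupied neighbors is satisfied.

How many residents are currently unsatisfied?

7

Row 1: (1,2)O 1/2 satisfied · (1,3)O 1/1 satisfied
Row 2: (2,1)O 0/2 not · (2,2)X 0/3 not
Row 3: (3,1)X 0/3 not · (3,2)O 0/4 not · (3,3)X 1/3 not · (3,4)O 1/2 satisfied
Row 4: (4,1)O 0/2 not · (4,2)X 1/3 not · (4,3)X 2/3 satisfied · (4,4)O 1/2 satisfied
Unsatisfied: (2,1), (2,2), (3,1), (3,2), (3,3), (4,1), (4,2) — 7 in total.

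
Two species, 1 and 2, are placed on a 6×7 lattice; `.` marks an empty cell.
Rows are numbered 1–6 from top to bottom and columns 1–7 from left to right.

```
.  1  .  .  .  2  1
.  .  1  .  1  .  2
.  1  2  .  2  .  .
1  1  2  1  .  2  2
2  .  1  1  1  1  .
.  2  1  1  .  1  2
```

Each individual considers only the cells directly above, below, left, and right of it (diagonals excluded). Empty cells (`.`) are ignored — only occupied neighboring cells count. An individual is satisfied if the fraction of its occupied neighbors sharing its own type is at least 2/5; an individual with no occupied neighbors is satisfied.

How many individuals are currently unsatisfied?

Row 1: (1,2)1 0/0 ✓ · (1,6)2 0/1 ✗ · (1,7)1 0/2 ✗
Row 2: (2,3)1 0/1 ✗ · (2,5)1 0/1 ✗ · (2,7)2 0/1 ✗
Row 3: (3,2)1 1/2 ✓ · (3,3)2 1/3 ✗ · (3,5)2 0/1 ✗
Row 4: (4,1)1 1/2 ✓ · (4,2)1 2/3 ✓ · (4,3)2 1/4 ✗ · (4,4)1 1/2 ✓ · (4,6)2 1/2 ✓ · (4,7)2 1/1 ✓
Row 5: (5,1)2 0/1 ✗ · (5,3)1 2/3 ✓ · (5,4)1 4/4 ✓ · (5,5)1 2/2 ✓ · (5,6)1 2/3 ✓
Row 6: (6,2)2 0/1 ✗ · (6,3)1 2/3 ✓ · (6,4)1 2/2 ✓ · (6,6)1 1/2 ✓ · (6,7)2 0/1 ✗
Unsatisfied: (1,6), (1,7), (2,3), (2,5), (2,7), (3,3), (3,5), (4,3), (5,1), (6,2), (6,7) — 11 in total.

11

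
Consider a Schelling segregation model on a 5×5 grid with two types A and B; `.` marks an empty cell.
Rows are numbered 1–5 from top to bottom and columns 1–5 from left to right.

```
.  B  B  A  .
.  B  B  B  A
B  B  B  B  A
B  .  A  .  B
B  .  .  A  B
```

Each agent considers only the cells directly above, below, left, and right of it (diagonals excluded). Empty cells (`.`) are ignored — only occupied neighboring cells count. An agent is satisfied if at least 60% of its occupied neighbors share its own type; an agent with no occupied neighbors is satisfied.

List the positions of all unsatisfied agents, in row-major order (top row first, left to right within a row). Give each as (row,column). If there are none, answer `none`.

(1,4), (2,4), (2,5), (3,5), (4,3), (4,5), (5,4), (5,5)

(1,2)B 2/2 ✓
(1,3)B 2/3 ✓
(1,4)A 0/2 ✗
(2,2)B 3/3 ✓
(2,3)B 4/4 ✓
(2,4)B 2/4 ✗
(2,5)A 1/2 ✗
(3,1)B 2/2 ✓
(3,2)B 3/3 ✓
(3,3)B 3/4 ✓
(3,4)B 2/3 ✓
(3,5)A 1/3 ✗
(4,1)B 2/2 ✓
(4,3)A 0/1 ✗
(4,5)B 1/2 ✗
(5,1)B 1/1 ✓
(5,4)A 0/1 ✗
(5,5)B 1/2 ✗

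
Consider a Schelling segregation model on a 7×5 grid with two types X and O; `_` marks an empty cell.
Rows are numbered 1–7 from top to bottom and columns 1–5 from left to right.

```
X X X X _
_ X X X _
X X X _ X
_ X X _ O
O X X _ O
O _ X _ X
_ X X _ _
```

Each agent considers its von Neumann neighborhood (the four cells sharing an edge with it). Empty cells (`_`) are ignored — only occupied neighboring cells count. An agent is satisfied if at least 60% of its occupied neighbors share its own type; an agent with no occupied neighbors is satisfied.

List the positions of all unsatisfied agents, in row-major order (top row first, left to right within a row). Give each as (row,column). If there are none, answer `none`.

Row 1: (1,1)X 1/1 ✓ · (1,2)X 3/3 ✓ · (1,3)X 3/3 ✓ · (1,4)X 2/2 ✓
Row 2: (2,2)X 3/3 ✓ · (2,3)X 4/4 ✓ · (2,4)X 2/2 ✓
Row 3: (3,1)X 1/1 ✓ · (3,2)X 4/4 ✓ · (3,3)X 3/3 ✓ · (3,5)X 0/1 ✗
Row 4: (4,2)X 3/3 ✓ · (4,3)X 3/3 ✓ · (4,5)O 1/2 ✗
Row 5: (5,1)O 1/2 ✗ · (5,2)X 2/3 ✓ · (5,3)X 3/3 ✓ · (5,5)O 1/2 ✗
Row 6: (6,1)O 1/1 ✓ · (6,3)X 2/2 ✓ · (6,5)X 0/1 ✗
Row 7: (7,2)X 1/1 ✓ · (7,3)X 2/2 ✓

(3,5), (4,5), (5,1), (5,5), (6,5)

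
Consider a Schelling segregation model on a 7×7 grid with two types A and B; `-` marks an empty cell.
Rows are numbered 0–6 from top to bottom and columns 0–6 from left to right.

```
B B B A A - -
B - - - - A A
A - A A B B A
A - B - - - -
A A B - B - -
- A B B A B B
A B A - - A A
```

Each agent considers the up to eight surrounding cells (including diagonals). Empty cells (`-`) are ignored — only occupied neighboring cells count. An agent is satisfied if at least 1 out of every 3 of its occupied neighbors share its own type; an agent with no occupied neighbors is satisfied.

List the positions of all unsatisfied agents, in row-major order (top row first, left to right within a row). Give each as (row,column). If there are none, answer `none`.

Row 0: (0,0)B 2/2 ✓ · (0,1)B 3/3 ✓ · (0,2)B 1/2 ✓ · (0,3)A 1/2 ✓ · (0,4)A 2/2 ✓
Row 1: (1,0)B 2/3 ✓ · (1,5)A 3/5 ✓ · (1,6)A 2/3 ✓
Row 2: (2,0)A 1/2 ✓ · (2,2)A 1/2 ✓ · (2,3)A 1/3 ✓ · (2,4)B 1/3 ✓ · (2,5)B 1/4 ✗ · (2,6)A 2/3 ✓
Row 3: (3,0)A 3/3 ✓ · (3,2)B 1/4 ✗
Row 4: (4,0)A 3/3 ✓ · (4,1)A 3/6 ✓ · (4,2)B 3/5 ✓ · (4,4)B 2/3 ✓
Row 5: (5,1)A 4/7 ✓ · (5,2)B 3/6 ✓ · (5,3)B 3/5 ✓ · (5,4)A 1/4 ✗ · (5,5)B 2/5 ✓ · (5,6)B 1/3 ✓
Row 6: (6,0)A 1/2 ✓ · (6,1)B 1/4 ✗ · (6,2)A 1/4 ✗ · (6,5)A 2/4 ✓ · (6,6)A 1/3 ✓

(2,5), (3,2), (5,4), (6,1), (6,2)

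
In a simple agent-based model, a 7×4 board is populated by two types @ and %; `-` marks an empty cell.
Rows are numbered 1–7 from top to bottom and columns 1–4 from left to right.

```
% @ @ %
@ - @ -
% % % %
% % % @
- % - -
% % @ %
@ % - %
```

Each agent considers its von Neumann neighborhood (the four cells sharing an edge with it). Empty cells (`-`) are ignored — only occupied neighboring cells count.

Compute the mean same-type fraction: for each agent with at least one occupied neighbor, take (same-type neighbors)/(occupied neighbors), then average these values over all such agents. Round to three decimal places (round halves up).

Row 1: (1,1)% 0/2 · (1,2)@ 1/2 · (1,3)@ 2/3 · (1,4)% 0/1
Row 2: (2,1)@ 0/2 · (2,3)@ 1/2
Row 3: (3,1)% 2/3 · (3,2)% 3/3 · (3,3)% 3/4 · (3,4)% 1/2
Row 4: (4,1)% 2/2 · (4,2)% 4/4 · (4,3)% 2/3 · (4,4)@ 0/2
Row 5: (5,2)% 2/2
Row 6: (6,1)% 1/2 · (6,2)% 3/4 · (6,3)@ 0/2 · (6,4)% 1/2
Row 7: (7,1)@ 0/2 · (7,2)% 1/2 · (7,4)% 1/1
Sum over 22 agents: 0/2 + 1/2 + 2/3 + 0/1 + 0/2 + 1/2 + 2/3 + 3/3 + 3/4 + 1/2 + 2/2 + 4/4 + 2/3 + 0/2 + 2/2 + 1/2 + 3/4 + 0/2 + 1/2 + 0/2 + 1/2 + 1/1 = 23/2; mean = 23/2 ÷ 22 = 23/44 = 0.522727… → 0.523.

0.523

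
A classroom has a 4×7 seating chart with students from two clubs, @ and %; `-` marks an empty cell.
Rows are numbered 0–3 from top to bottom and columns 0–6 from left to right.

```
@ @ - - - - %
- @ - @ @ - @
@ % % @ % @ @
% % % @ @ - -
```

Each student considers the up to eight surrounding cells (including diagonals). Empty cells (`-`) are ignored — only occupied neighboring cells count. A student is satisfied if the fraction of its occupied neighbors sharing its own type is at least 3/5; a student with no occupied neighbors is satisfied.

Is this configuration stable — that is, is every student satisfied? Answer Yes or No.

No

(0,0)@ 2/2 satisfied
(0,1)@ 2/2 satisfied
(0,6)% 0/1 not
(1,1)@ 3/5 satisfied
(1,3)@ 2/4 not
(1,4)@ 3/4 satisfied
(1,6)@ 2/3 satisfied
(2,0)@ 1/4 not
(2,1)% 4/6 satisfied
(2,2)% 3/7 not
(2,3)@ 4/7 not
(2,4)% 0/6 not
(2,5)@ 4/5 satisfied
(2,6)@ 2/2 satisfied
(3,0)% 2/3 satisfied
(3,1)% 4/5 satisfied
(3,2)% 3/5 satisfied
(3,3)@ 2/5 not
(3,4)@ 3/4 satisfied
For instance (0,6) has only 0/1 same-type neighbors, below 3/5.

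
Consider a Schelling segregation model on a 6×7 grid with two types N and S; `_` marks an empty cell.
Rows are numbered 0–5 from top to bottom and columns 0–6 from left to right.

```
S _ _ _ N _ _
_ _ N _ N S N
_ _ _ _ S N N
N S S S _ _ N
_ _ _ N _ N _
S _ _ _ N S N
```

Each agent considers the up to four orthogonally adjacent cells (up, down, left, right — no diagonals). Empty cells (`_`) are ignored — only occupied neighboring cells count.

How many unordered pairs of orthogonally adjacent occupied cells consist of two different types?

10

Scan each occupied cell's neighbors to the right and below so each pair is counted once.
Row 0: N(0,4)–N(1,4)=  → 0/1 unlike.
Row 1: N(1,4)–S(1,5)≠ N(1,4)–S(2,4)≠ S(1,5)–N(1,6)≠ S(1,5)–N(2,5)≠ N(1,6)–N(2,6)=  → 4/5 unlike.
Row 2: S(2,4)–N(2,5)≠ N(2,5)–N(2,6)= N(2,6)–N(3,6)=  → 1/3 unlike.
Row 3: N(3,0)–S(3,1)≠ S(3,1)–S(3,2)= S(3,2)–S(3,3)= S(3,3)–N(4,3)≠  → 2/4 unlike.
Row 4: N(4,5)–S(5,5)≠  → 1/1 unlike.
Row 5: N(5,4)–S(5,5)≠ S(5,5)–N(5,6)≠  → 2/2 unlike.
Total adjacent occupied pairs: 16; unlike-type pairs: 10.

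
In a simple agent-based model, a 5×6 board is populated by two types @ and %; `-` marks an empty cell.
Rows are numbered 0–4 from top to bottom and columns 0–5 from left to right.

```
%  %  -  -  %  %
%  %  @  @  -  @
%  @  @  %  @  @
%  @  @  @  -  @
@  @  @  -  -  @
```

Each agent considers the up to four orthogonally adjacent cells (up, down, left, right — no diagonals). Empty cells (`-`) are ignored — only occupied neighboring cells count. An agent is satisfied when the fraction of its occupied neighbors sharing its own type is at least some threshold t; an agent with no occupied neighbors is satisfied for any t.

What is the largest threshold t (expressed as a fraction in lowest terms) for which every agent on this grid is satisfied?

(0,0)% 2/2
(0,1)% 2/2
(0,4)% 1/1
(0,5)% 1/2
(1,0)% 3/3
(1,1)% 2/4
(1,2)@ 2/3
(1,3)@ 1/2
(1,5)@ 1/2
(2,0)% 2/3
(2,1)@ 2/4
(2,2)@ 3/4
(2,3)% 0/4
(2,4)@ 1/2
(2,5)@ 3/3
(3,0)% 1/3
(3,1)@ 3/4
(3,2)@ 4/4
(3,3)@ 1/2
(3,5)@ 2/2
(4,0)@ 1/2
(4,1)@ 3/3
(4,2)@ 2/2
(4,5)@ 1/1
The smallest same-type fraction is 0/4 at (2,3), which reduces to 0/1. Any threshold above that leaves this agent unsatisfied.

0/1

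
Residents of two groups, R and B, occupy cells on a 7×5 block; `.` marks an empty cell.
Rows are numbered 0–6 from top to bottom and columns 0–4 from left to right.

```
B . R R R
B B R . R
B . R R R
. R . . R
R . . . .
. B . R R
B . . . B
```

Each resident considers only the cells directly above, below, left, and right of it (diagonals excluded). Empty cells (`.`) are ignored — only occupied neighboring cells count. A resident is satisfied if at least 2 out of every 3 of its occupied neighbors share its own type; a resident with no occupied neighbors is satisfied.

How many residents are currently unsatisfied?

(0,0)B 1/1 ok
(0,2)R 2/2 ok
(0,3)R 2/2 ok
(0,4)R 2/2 ok
(1,0)B 3/3 ok
(1,1)B 1/2 unhappy
(1,2)R 2/3 ok
(1,4)R 2/2 ok
(2,0)B 1/1 ok
(2,2)R 2/2 ok
(2,3)R 2/2 ok
(2,4)R 3/3 ok
(3,1)R 0/0 ok
(3,4)R 1/1 ok
(4,0)R 0/0 ok
(5,1)B 0/0 ok
(5,3)R 1/1 ok
(5,4)R 1/2 unhappy
(6,0)B 0/0 ok
(6,4)B 0/1 unhappy
Unsatisfied: (1,1), (5,4), (6,4) — 3 in total.

3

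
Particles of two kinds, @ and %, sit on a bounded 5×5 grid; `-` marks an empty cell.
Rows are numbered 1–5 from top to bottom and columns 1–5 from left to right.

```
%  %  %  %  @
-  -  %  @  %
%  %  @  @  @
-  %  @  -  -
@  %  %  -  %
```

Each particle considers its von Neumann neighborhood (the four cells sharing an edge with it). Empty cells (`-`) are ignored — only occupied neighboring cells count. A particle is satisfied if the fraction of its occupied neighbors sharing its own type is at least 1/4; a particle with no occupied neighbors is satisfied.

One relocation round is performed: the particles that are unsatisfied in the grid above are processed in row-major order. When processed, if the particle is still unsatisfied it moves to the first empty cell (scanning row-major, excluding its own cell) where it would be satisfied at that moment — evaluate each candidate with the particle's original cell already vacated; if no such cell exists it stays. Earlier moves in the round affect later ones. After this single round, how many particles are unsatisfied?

0

Initially unsatisfied (in order): (1,5), (2,5), (5,1).
  (1,5) → (4,1).
  (2,5) → (1,5).
  (5,1): now satisfied by earlier moves; stays.
Resulting grid:
% % % % %
- - % @ -
% % @ @ @
@ % @ - -
@ % % - %
All satisfied now.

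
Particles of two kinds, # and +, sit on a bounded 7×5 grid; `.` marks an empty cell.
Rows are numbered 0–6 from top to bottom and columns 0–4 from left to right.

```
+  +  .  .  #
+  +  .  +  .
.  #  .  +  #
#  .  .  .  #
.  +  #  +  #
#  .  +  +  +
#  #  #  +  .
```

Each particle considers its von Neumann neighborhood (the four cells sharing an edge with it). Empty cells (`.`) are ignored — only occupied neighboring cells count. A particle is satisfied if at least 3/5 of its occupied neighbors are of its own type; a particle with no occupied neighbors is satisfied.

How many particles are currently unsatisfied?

(0,0)+ 2/2 satisfied
(0,1)+ 2/2 satisfied
(0,4)# 0/0 satisfied
(1,0)+ 2/2 satisfied
(1,1)+ 2/3 satisfied
(1,3)+ 1/1 satisfied
(2,1)# 0/1 not
(2,3)+ 1/2 not
(2,4)# 1/2 not
(3,0)# 0/0 satisfied
(3,4)# 2/2 satisfied
(4,1)+ 0/1 not
(4,2)# 0/3 not
(4,3)+ 1/3 not
(4,4)# 1/3 not
(5,0)# 1/1 satisfied
(5,2)+ 1/3 not
(5,3)+ 4/4 satisfied
(5,4)+ 1/2 not
(6,0)# 2/2 satisfied
(6,1)# 2/2 satisfied
(6,2)# 1/3 not
(6,3)+ 1/2 not
Unsatisfied: (2,1), (2,3), (2,4), (4,1), (4,2), (4,3), (4,4), (5,2), (5,4), (6,2), (6,3) — 11 in total.

11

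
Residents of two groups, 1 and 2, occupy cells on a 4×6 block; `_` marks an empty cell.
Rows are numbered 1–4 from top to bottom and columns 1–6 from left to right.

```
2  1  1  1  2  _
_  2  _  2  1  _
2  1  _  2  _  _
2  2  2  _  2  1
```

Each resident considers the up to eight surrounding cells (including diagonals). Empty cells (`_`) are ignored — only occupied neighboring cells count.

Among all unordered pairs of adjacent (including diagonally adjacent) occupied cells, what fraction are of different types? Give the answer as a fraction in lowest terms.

Scan each occupied cell's neighbors to the right and below (and the two forward diagonals) so each pair is counted once.
Row 1: 2(1,1)–1(1,2)≠ 2(1,1)–2(2,2)= 1(1,2)–1(1,3)= 1(1,2)–2(2,2)≠ 1(1,3)–1(1,4)= 1(1,3)–2(2,4)≠ 1(1,3)–2(2,2)≠ 1(1,4)–2(1,5)≠ 1(1,4)–2(2,4)≠ 1(1,4)–1(2,5)= 2(1,5)–1(2,5)≠ 2(1,5)–2(2,4)=  → 7/12 unlike.
Row 2: 2(2,2)–1(3,2)≠ 2(2,2)–2(3,1)= 2(2,4)–1(2,5)≠ 2(2,4)–2(3,4)= 1(2,5)–2(3,4)≠  → 3/5 unlike.
Row 3: 2(3,1)–1(3,2)≠ 2(3,1)–2(4,1)= 2(3,1)–2(4,2)= 1(3,2)–2(4,2)≠ 1(3,2)–2(4,3)≠ 1(3,2)–2(4,1)≠ 2(3,4)–2(4,5)= 2(3,4)–2(4,3)=  → 4/8 unlike.
Row 4: 2(4,1)–2(4,2)= 2(4,2)–2(4,3)= 2(4,5)–1(4,6)≠  → 1/3 unlike.
Total adjacent occupied pairs: 28; unlike-type pairs: 15.
15/28 is already in lowest terms.

15/28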